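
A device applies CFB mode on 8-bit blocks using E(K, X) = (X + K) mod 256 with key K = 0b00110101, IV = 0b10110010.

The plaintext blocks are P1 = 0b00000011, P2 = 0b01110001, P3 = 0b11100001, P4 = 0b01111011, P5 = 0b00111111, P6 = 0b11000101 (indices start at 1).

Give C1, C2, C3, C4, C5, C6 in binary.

CFB encryption: C_i = P_i ⊕ E(K, C_{i−1}), with C_{0} = IV.
C1: E(K, 0b10110010) = 0b11100111; 0b00000011 ⊕ 0b11100111 = 0b11100100.
C2: E(K, 0b11100100) = 0b00011001; 0b01110001 ⊕ 0b00011001 = 0b01101000.
C3: E(K, 0b01101000) = 0b10011101; 0b11100001 ⊕ 0b10011101 = 0b01111100.
C4: E(K, 0b01111100) = 0b10110001; 0b01111011 ⊕ 0b10110001 = 0b11001010.
C5: E(K, 0b11001010) = 0b11111111; 0b00111111 ⊕ 0b11111111 = 0b11000000.
C6: E(K, 0b11000000) = 0b11110101; 0b11000101 ⊕ 0b11110101 = 0b00110000.

C1 = 0b11100100, C2 = 0b01101000, C3 = 0b01111100, C4 = 0b11001010, C5 = 0b11000000, C6 = 0b00110000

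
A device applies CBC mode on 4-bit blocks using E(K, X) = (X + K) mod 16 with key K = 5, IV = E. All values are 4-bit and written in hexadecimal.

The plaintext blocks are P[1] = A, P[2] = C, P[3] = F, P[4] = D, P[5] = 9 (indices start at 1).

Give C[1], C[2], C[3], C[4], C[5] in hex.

C[1] = 9, C[2] = A, C[3] = A, C[4] = C, C[5] = A

CBC encryption: C_i = E(K, P_i ⊕ C_{i−1}), with C_{0} = IV.
C[1]: P[1] ⊕ E = 4; E(K, 4) = 9.
C[2]: P[2] ⊕ 9 = 5; E(K, 5) = A.
C[3]: P[3] ⊕ A = 5; E(K, 5) = A.
C[4]: P[4] ⊕ A = 7; E(K, 7) = C.
C[5]: P[5] ⊕ C = 5; E(K, 5) = A.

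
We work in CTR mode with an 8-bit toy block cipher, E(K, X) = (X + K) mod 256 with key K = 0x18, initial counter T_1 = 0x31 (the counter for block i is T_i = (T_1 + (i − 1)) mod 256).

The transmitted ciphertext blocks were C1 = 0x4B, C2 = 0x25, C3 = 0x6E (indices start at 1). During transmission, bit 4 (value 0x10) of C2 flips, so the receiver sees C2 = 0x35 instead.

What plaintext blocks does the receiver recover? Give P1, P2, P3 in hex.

P1 = 0x02, P2 = 0x7F, P3 = 0x25

CTR decryption: S_i = E(K, T_i) where T_i is the counter for block i; P_i = C_i ⊕ S_i.
Only C2 changed, to 0x35. In CTR, a change in C_i flips the same bit in P_i only; the keystream is unaffected. Decrypting the received ciphertext:
P1: T = 0x31, S = E(K, T) = 0x49; 0x4B ⊕ 0x49 = 0x02.
P2: T = 0x32, S = E(K, T) = 0x4A; 0x35 ⊕ 0x4A = 0x7F.
P3: T = 0x33, S = E(K, T) = 0x4B; 0x6E ⊕ 0x4B = 0x25.
Blocks that differ from the original plaintext: P2.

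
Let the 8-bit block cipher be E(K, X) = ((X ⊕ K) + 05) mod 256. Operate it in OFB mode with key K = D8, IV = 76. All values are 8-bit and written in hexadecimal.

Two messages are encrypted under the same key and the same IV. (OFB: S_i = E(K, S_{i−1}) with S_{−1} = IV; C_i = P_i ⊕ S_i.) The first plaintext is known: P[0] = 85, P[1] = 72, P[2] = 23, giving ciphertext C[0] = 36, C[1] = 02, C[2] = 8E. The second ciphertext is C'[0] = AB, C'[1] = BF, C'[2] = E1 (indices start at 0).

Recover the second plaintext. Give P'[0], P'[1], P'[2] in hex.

P'[0] = 18, P'[1] = CF, P'[2] = 4C

In OFB with a reused IV, both messages share the same keystream S_i, so C_i ⊕ C'_i = P_i ⊕ P'_i and thus P'_i = P_i ⊕ C_i ⊕ C'_i.
P'[0]: 85 ⊕ 36 ⊕ AB = 18.
P'[1]: 72 ⊕ 02 ⊕ BF = CF.
P'[2]: 23 ⊕ 8E ⊕ E1 = 4C.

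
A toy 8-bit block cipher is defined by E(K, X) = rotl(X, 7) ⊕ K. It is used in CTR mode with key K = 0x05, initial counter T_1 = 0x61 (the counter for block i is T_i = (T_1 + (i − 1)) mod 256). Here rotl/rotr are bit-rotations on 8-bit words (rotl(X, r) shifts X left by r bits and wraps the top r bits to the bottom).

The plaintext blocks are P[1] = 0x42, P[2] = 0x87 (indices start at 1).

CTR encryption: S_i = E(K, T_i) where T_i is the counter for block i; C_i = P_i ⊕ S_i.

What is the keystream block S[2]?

0x34

C[1]: T = 0x61, S = E(K, T) = 0xB5; 0x42 ⊕ 0xB5 = 0xF7.
C[2]: T = 0x62, S = E(K, T) = 0x34; 0x87 ⊕ 0x34 = 0xB3.
So S[2] = 0x34.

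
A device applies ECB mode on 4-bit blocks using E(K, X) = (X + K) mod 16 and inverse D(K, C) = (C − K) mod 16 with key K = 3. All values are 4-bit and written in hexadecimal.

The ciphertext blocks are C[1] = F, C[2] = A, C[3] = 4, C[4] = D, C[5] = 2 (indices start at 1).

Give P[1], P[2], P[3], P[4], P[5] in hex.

P[1] = C, P[2] = 7, P[3] = 1, P[4] = A, P[5] = F

ECB decryption: P_i = D(K, C_i).
P[1]: D(K, F) = C.
P[2]: D(K, A) = 7.
P[3]: D(K, 4) = 1.
P[4]: D(K, D) = A.
P[5]: D(K, 2) = F.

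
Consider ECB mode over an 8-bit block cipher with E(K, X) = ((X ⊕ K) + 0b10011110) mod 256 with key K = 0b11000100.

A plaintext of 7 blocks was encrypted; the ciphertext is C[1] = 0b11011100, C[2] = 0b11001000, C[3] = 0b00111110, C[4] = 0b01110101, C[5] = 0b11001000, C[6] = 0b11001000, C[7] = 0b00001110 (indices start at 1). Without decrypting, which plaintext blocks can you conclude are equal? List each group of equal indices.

ECB encrypts each block independently with the same key, so equal ciphertext blocks imply equal plaintext blocks.
C[2] = C[5] = C[6] = 0b11001000, so P[2] = P[5] = P[6].

P[2] = P[5] = P[6]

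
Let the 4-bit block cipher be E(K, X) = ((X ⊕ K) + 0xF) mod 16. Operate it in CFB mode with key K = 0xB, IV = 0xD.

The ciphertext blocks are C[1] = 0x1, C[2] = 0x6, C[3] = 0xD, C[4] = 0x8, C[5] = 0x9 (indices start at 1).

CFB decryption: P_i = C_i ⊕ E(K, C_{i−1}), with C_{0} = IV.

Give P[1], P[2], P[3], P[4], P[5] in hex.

P[1]: E(K, 0xD) = 0x5; 0x1 ⊕ 0x5 = 0x4.
P[2]: E(K, 0x1) = 0x9; 0x6 ⊕ 0x9 = 0xF.
P[3]: E(K, 0x6) = 0xC; 0xD ⊕ 0xC = 0x1.
P[4]: E(K, 0xD) = 0x5; 0x8 ⊕ 0x5 = 0xD.
P[5]: E(K, 0x8) = 0x2; 0x9 ⊕ 0x2 = 0xB.

P[1] = 0x4, P[2] = 0xF, P[3] = 0x1, P[4] = 0xD, P[5] = 0xB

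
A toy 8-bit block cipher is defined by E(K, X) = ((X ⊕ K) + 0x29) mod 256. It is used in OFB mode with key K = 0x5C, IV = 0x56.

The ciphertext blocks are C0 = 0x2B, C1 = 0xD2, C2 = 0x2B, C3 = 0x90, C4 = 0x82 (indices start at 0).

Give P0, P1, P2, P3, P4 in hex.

P0 = 0x18, P1 = 0x4A, P2 = 0xC6, P3 = 0x4A, P4 = 0x2D

OFB decryption: S_i = E(K, S_{i−1}) with S_{−1} = IV; P_i = C_i ⊕ S_i.
P0: S = E(K, 0x56) = 0x33; 0x2B ⊕ 0x33 = 0x18.
P1: S = E(K, 0x33) = 0x98; 0xD2 ⊕ 0x98 = 0x4A.
P2: S = E(K, 0x98) = 0xED; 0x2B ⊕ 0xED = 0xC6.
P3: S = E(K, 0xED) = 0xDA; 0x90 ⊕ 0xDA = 0x4A.
P4: S = E(K, 0xDA) = 0xAF; 0x82 ⊕ 0xAF = 0x2D.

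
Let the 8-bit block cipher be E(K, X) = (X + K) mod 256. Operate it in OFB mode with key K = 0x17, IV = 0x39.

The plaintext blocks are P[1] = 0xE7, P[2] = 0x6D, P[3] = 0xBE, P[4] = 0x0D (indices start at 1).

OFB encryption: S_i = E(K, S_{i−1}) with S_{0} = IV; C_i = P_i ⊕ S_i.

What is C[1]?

C[1] = 0xB7

C[1]: S = E(K, 0x39) = 0x50; 0xE7 ⊕ 0x50 = 0xB7.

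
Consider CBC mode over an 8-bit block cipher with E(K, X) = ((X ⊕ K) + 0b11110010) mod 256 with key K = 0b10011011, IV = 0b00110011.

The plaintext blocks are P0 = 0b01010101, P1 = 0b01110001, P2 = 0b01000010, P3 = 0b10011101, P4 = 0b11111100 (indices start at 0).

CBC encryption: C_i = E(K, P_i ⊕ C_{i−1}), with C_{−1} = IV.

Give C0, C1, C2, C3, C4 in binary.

C0 = 0b11101111, C1 = 0b11110111, C2 = 0b00100000, C3 = 0b00011000, C4 = 0b01110001

C0: P0 ⊕ 0b00110011 = 0b01100110; E(K, 0b01100110) = 0b11101111.
C1: P1 ⊕ 0b11101111 = 0b10011110; E(K, 0b10011110) = 0b11110111.
C2: P2 ⊕ 0b11110111 = 0b10110101; E(K, 0b10110101) = 0b00100000.
C3: P3 ⊕ 0b00100000 = 0b10111101; E(K, 0b10111101) = 0b00011000.
C4: P4 ⊕ 0b00011000 = 0b11100100; E(K, 0b11100100) = 0b01110001.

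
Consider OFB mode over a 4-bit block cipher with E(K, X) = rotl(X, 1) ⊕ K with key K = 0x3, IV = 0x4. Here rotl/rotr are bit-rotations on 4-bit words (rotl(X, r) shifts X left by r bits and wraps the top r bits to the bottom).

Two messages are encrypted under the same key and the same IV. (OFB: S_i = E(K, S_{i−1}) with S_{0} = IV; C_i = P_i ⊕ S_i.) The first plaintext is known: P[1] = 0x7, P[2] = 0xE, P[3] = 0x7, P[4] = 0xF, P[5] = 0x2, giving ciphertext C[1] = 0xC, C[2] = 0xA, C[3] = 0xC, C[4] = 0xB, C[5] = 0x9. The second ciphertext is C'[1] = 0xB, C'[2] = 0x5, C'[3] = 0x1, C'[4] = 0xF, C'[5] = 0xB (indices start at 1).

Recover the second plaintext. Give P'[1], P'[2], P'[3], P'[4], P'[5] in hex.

In OFB with a reused IV, both messages share the same keystream S_i, so C_i ⊕ C'_i = P_i ⊕ P'_i and thus P'_i = P_i ⊕ C_i ⊕ C'_i.
P'[1]: 0x7 ⊕ 0xC ⊕ 0xB = 0x0.
P'[2]: 0xE ⊕ 0xA ⊕ 0x5 = 0x1.
P'[3]: 0x7 ⊕ 0xC ⊕ 0x1 = 0xA.
P'[4]: 0xF ⊕ 0xB ⊕ 0xF = 0xB.
P'[5]: 0x2 ⊕ 0x9 ⊕ 0xB = 0x0.

P'[1] = 0x0, P'[2] = 0x1, P'[3] = 0xA, P'[4] = 0xB, P'[5] = 0x0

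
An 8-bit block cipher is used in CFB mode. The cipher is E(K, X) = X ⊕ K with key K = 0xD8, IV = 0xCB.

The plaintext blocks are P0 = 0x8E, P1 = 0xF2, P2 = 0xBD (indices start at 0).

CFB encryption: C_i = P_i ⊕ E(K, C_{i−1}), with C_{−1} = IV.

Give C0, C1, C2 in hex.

C0 = 0x9D, C1 = 0xB7, C2 = 0xD2

C0: E(K, 0xCB) = 0x13; 0x8E ⊕ 0x13 = 0x9D.
C1: E(K, 0x9D) = 0x45; 0xF2 ⊕ 0x45 = 0xB7.
C2: E(K, 0xB7) = 0x6F; 0xBD ⊕ 0x6F = 0xD2.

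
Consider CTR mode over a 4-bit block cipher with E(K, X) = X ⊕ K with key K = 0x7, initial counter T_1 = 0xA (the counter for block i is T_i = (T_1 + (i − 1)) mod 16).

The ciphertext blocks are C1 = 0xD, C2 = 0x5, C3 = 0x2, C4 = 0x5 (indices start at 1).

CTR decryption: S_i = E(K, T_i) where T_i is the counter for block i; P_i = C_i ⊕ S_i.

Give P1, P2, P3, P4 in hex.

P1 = 0x0, P2 = 0x9, P3 = 0x9, P4 = 0xF

P1: T = 0xA, S = E(K, T) = 0xD; 0xD ⊕ 0xD = 0x0.
P2: T = 0xB, S = E(K, T) = 0xC; 0x5 ⊕ 0xC = 0x9.
P3: T = 0xC, S = E(K, T) = 0xB; 0x2 ⊕ 0xB = 0x9.
P4: T = 0xD, S = E(K, T) = 0xA; 0x5 ⊕ 0xA = 0xF.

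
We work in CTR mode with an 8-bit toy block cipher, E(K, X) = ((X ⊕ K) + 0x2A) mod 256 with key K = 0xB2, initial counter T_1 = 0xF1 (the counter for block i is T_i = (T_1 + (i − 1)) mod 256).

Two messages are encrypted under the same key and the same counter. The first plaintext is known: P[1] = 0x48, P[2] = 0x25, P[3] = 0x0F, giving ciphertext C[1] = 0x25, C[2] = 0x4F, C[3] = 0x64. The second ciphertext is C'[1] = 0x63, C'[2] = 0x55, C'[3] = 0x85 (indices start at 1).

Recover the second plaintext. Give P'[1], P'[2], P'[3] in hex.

In CTR with a reused counter, both messages share the same keystream S_i, so C_i ⊕ C'_i = P_i ⊕ P'_i and thus P'_i = P_i ⊕ C_i ⊕ C'_i.
P'[1]: 0x48 ⊕ 0x25 ⊕ 0x63 = 0x0E.
P'[2]: 0x25 ⊕ 0x4F ⊕ 0x55 = 0x3F.
P'[3]: 0x0F ⊕ 0x64 ⊕ 0x85 = 0xEE.

P'[1] = 0x0E, P'[2] = 0x3F, P'[3] = 0xEE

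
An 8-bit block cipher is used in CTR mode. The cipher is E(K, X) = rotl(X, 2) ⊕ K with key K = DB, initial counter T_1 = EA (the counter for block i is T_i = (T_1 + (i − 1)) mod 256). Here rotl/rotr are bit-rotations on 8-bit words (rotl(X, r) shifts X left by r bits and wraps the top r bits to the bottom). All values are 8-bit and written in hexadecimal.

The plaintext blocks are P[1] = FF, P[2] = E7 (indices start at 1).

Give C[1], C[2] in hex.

CTR encryption: S_i = E(K, T_i) where T_i is the counter for block i; C_i = P_i ⊕ S_i.
C[1]: T = EA, S = E(K, T) = 70; FF ⊕ 70 = 8F.
C[2]: T = EB, S = E(K, T) = 74; E7 ⊕ 74 = 93.

C[1] = 8F, C[2] = 93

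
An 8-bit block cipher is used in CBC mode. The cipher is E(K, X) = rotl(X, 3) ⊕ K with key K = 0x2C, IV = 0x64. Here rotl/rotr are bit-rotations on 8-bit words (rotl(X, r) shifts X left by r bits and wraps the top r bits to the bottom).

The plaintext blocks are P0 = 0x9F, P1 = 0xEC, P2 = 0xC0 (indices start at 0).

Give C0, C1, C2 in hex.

C0 = 0xF3, C1 = 0xD4, C2 = 0x8C

CBC encryption: C_i = E(K, P_i ⊕ C_{i−1}), with C_{−1} = IV.
C0: P0 ⊕ 0x64 = 0xFB; E(K, 0xFB) = 0xF3.
C1: P1 ⊕ 0xF3 = 0x1F; E(K, 0x1F) = 0xD4.
C2: P2 ⊕ 0xD4 = 0x14; E(K, 0x14) = 0x8C.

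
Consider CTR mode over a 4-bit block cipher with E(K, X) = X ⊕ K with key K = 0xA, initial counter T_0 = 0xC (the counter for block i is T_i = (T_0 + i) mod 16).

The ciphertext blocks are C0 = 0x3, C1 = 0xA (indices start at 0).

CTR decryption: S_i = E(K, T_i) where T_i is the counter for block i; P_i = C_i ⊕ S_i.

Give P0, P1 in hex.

P0 = 0x5, P1 = 0xD

P0: T = 0xC, S = E(K, T) = 0x6; 0x3 ⊕ 0x6 = 0x5.
P1: T = 0xD, S = E(K, T) = 0x7; 0xA ⊕ 0x7 = 0xD.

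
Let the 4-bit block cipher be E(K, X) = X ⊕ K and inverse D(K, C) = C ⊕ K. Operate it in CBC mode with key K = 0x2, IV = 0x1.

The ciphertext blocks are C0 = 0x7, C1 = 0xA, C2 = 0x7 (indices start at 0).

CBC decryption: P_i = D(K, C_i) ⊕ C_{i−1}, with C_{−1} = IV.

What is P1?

P1 = 0xF

P1: D(K, 0xA) = 0x8; 0x8 ⊕ 0x7 = 0xF.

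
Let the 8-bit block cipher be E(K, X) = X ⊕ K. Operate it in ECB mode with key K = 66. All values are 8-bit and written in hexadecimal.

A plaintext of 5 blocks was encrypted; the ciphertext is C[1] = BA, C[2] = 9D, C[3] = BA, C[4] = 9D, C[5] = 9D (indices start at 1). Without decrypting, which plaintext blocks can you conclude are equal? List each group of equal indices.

ECB encrypts each block independently with the same key, so equal ciphertext blocks imply equal plaintext blocks.
C[1] = C[3] = BA, so P[1] = P[3].
C[2] = C[4] = C[5] = 9D, so P[2] = P[4] = P[5].

P[1] = P[3]; P[2] = P[4] = P[5]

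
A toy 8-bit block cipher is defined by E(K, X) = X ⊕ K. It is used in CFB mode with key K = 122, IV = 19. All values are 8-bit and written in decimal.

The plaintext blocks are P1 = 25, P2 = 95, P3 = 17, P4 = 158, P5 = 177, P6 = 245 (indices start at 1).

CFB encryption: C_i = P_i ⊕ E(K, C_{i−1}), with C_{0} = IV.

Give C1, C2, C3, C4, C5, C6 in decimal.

C1 = 112, C2 = 85, C3 = 62, C4 = 218, C5 = 17, C6 = 158

C1: E(K, 19) = 105; 25 ⊕ 105 = 112.
C2: E(K, 112) = 10; 95 ⊕ 10 = 85.
C3: E(K, 85) = 47; 17 ⊕ 47 = 62.
C4: E(K, 62) = 68; 158 ⊕ 68 = 218.
C5: E(K, 218) = 160; 177 ⊕ 160 = 17.
C6: E(K, 17) = 107; 245 ⊕ 107 = 158.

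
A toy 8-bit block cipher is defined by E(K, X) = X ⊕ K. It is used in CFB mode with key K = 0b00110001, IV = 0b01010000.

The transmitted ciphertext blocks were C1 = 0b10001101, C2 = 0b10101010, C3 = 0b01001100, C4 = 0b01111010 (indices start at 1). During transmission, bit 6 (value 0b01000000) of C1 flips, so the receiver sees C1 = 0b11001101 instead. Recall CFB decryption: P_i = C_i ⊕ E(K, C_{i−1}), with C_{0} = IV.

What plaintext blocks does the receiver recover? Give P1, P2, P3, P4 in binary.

P1 = 0b10101100, P2 = 0b01010110, P3 = 0b11010111, P4 = 0b00000111

Only C1 changed, to 0b11001101. In CFB, a change in C_i flips the same bit in P_i and garbles P_{i+1}. Decrypting the received ciphertext:
P1: E(K, 0b01010000) = 0b01100001; 0b11001101 ⊕ 0b01100001 = 0b10101100.
P2: E(K, 0b11001101) = 0b11111100; 0b10101010 ⊕ 0b11111100 = 0b01010110.
P3: E(K, 0b10101010) = 0b10011011; 0b01001100 ⊕ 0b10011011 = 0b11010111.
P4: E(K, 0b01001100) = 0b01111101; 0b01111010 ⊕ 0b01111101 = 0b00000111.
Blocks that differ from the original plaintext: P1, P2.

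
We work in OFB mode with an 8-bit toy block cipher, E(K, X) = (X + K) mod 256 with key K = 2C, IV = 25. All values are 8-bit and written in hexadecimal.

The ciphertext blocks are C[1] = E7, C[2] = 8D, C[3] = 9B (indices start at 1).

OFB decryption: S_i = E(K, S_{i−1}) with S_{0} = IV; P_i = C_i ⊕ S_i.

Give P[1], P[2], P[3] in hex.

P[1]: S = E(K, 25) = 51; E7 ⊕ 51 = B6.
P[2]: S = E(K, 51) = 7D; 8D ⊕ 7D = F0.
P[3]: S = E(K, 7D) = A9; 9B ⊕ A9 = 32.

P[1] = B6, P[2] = F0, P[3] = 32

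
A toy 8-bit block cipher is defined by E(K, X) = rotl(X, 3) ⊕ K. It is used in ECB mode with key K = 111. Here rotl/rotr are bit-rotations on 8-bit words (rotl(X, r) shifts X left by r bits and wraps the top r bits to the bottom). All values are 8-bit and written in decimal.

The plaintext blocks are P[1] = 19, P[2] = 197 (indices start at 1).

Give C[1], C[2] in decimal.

ECB encryption: C_i = E(K, P_i).
C[1]: E(K, 19) = 247.
C[2]: E(K, 197) = 65.

C[1] = 247, C[2] = 65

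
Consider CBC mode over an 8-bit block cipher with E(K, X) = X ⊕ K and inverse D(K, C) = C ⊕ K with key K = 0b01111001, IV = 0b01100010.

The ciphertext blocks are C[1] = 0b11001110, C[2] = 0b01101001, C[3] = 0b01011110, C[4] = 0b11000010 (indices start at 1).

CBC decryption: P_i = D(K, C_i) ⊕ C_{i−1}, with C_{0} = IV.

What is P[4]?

P[4] = 0b11100101

P[4]: D(K, 0b11000010) = 0b10111011; 0b10111011 ⊕ 0b01011110 = 0b11100101.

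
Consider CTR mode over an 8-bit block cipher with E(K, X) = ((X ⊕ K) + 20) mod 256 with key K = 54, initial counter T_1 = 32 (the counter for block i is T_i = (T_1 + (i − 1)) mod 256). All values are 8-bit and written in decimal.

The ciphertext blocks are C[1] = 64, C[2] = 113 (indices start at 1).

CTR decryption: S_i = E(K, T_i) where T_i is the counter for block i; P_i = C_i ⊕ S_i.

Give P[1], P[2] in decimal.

P[1]: T = 32, S = E(K, T) = 42; 64 ⊕ 42 = 106.
P[2]: T = 33, S = E(K, T) = 43; 113 ⊕ 43 = 90.

P[1] = 106, P[2] = 90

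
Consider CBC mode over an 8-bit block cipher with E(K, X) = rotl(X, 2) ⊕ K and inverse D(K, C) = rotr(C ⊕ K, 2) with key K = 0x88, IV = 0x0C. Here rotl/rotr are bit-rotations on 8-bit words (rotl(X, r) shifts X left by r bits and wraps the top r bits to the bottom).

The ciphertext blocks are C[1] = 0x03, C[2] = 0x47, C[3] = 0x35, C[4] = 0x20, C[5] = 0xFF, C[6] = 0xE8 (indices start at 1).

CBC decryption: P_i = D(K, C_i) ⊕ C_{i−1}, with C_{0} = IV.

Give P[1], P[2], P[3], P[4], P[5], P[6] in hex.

P[1] = 0xEE, P[2] = 0xF0, P[3] = 0x28, P[4] = 0x1F, P[5] = 0xFD, P[6] = 0xE7

P[1]: D(K, 0x03) = 0xE2; 0xE2 ⊕ 0x0C = 0xEE.
P[2]: D(K, 0x47) = 0xF3; 0xF3 ⊕ 0x03 = 0xF0.
P[3]: D(K, 0x35) = 0x6F; 0x6F ⊕ 0x47 = 0x28.
P[4]: D(K, 0x20) = 0x2A; 0x2A ⊕ 0x35 = 0x1F.
P[5]: D(K, 0xFF) = 0xDD; 0xDD ⊕ 0x20 = 0xFD.
P[6]: D(K, 0xE8) = 0x18; 0x18 ⊕ 0xFF = 0xE7.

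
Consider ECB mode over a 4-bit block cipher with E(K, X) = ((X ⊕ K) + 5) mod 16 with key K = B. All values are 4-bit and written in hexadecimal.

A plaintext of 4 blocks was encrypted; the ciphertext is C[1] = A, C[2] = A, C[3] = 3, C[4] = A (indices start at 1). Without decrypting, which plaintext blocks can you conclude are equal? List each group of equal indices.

ECB encrypts each block independently with the same key, so equal ciphertext blocks imply equal plaintext blocks.
C[1] = C[2] = C[4] = A, so P[1] = P[2] = P[4].

P[1] = P[2] = P[4]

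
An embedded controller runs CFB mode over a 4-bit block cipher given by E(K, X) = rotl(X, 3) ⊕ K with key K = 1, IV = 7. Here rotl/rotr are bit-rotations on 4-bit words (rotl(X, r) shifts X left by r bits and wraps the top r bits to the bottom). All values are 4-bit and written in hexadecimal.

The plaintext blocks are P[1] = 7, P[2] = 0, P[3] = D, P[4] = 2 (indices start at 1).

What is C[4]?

C[4] = A

CFB encryption: C_i = P_i ⊕ E(K, C_{i−1}), with C_{0} = IV.
C[1]: E(K, 7) = A; 7 ⊕ A = D.
C[2]: E(K, D) = F; 0 ⊕ F = F.
C[3]: E(K, F) = E; D ⊕ E = 3.
C[4]: E(K, 3) = 8; 2 ⊕ 8 = A.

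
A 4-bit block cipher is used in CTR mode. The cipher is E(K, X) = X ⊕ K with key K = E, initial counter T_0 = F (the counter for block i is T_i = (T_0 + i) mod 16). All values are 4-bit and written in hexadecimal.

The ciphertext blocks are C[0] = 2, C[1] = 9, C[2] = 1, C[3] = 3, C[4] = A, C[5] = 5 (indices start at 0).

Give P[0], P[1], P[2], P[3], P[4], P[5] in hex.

CTR decryption: S_i = E(K, T_i) where T_i is the counter for block i; P_i = C_i ⊕ S_i.
P[0]: T = F, S = E(K, T) = 1; 2 ⊕ 1 = 3.
P[1]: T = 0, S = E(K, T) = E; 9 ⊕ E = 7.
P[2]: T = 1, S = E(K, T) = F; 1 ⊕ F = E.
P[3]: T = 2, S = E(K, T) = C; 3 ⊕ C = F.
P[4]: T = 3, S = E(K, T) = D; A ⊕ D = 7.
P[5]: T = 4, S = E(K, T) = A; 5 ⊕ A = F.

P[0] = 3, P[1] = 7, P[2] = E, P[3] = F, P[4] = 7, P[5] = F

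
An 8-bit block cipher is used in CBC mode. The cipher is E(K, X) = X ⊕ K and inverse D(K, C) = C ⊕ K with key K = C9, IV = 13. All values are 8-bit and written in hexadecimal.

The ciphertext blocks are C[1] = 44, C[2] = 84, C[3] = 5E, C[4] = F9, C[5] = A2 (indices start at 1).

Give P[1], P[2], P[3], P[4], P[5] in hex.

CBC decryption: P_i = D(K, C_i) ⊕ C_{i−1}, with C_{0} = IV.
P[1]: D(K, 44) = 8D; 8D ⊕ 13 = 9E.
P[2]: D(K, 84) = 4D; 4D ⊕ 44 = 09.
P[3]: D(K, 5E) = 97; 97 ⊕ 84 = 13.
P[4]: D(K, F9) = 30; 30 ⊕ 5E = 6E.
P[5]: D(K, A2) = 6B; 6B ⊕ F9 = 92.

P[1] = 9E, P[2] = 09, P[3] = 13, P[4] = 6E, P[5] = 92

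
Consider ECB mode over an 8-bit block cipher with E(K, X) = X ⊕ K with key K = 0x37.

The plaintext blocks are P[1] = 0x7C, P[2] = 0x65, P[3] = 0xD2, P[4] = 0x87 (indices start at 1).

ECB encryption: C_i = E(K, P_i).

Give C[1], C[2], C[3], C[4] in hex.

C[1] = 0x4B, C[2] = 0x52, C[3] = 0xE5, C[4] = 0xB0

C[1]: E(K, 0x7C) = 0x4B.
C[2]: E(K, 0x65) = 0x52.
C[3]: E(K, 0xD2) = 0xE5.
C[4]: E(K, 0x87) = 0xB0.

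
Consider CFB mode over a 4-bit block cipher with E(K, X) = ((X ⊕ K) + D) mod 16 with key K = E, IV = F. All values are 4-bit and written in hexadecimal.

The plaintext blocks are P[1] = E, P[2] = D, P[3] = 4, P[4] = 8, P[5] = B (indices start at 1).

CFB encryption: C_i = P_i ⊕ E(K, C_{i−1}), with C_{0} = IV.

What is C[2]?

C[1]: E(K, F) = E; E ⊕ E = 0.
C[2]: E(K, 0) = B; D ⊕ B = 6.

C[2] = 6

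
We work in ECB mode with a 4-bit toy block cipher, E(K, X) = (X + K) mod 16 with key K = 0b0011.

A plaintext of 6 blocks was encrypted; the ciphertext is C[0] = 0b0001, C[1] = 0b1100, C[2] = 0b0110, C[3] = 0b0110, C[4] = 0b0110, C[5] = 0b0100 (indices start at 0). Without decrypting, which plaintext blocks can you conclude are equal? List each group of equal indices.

ECB encrypts each block independently with the same key, so equal ciphertext blocks imply equal plaintext blocks.
C[2] = C[3] = C[4] = 0b0110, so P[2] = P[3] = P[4].

P[2] = P[3] = P[4]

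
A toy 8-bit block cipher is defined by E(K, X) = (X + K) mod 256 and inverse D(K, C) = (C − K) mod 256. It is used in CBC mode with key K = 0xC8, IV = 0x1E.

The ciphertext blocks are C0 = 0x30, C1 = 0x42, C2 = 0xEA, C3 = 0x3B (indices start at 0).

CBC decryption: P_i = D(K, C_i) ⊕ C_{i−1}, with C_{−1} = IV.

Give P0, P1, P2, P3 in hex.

P0 = 0x76, P1 = 0x4A, P2 = 0x60, P3 = 0x99

P0: D(K, 0x30) = 0x68; 0x68 ⊕ 0x1E = 0x76.
P1: D(K, 0x42) = 0x7A; 0x7A ⊕ 0x30 = 0x4A.
P2: D(K, 0xEA) = 0x22; 0x22 ⊕ 0x42 = 0x60.
P3: D(K, 0x3B) = 0x73; 0x73 ⊕ 0xEA = 0x99.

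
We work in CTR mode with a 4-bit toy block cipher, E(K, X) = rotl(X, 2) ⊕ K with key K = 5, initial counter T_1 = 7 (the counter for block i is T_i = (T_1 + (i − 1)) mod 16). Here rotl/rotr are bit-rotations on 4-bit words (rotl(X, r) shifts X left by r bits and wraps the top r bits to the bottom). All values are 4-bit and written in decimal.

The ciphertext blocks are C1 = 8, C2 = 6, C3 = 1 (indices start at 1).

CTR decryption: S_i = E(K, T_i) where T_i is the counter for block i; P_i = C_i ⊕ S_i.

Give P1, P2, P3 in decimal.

P1 = 0, P2 = 1, P3 = 2

P1: T = 7, S = E(K, T) = 8; 8 ⊕ 8 = 0.
P2: T = 8, S = E(K, T) = 7; 6 ⊕ 7 = 1.
P3: T = 9, S = E(K, T) = 3; 1 ⊕ 3 = 2.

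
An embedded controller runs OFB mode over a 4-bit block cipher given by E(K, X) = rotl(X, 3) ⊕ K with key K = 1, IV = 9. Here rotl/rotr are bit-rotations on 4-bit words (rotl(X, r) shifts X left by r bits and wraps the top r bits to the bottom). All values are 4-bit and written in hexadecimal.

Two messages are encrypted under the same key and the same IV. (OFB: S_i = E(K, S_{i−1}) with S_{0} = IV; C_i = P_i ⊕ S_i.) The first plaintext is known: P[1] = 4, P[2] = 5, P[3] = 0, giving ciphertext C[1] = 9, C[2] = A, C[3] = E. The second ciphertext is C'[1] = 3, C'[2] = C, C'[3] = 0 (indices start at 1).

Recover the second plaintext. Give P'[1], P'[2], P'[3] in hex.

P'[1] = E, P'[2] = 3, P'[3] = E

In OFB with a reused IV, both messages share the same keystream S_i, so C_i ⊕ C'_i = P_i ⊕ P'_i and thus P'_i = P_i ⊕ C_i ⊕ C'_i.
P'[1]: 4 ⊕ 9 ⊕ 3 = E.
P'[2]: 5 ⊕ A ⊕ C = 3.
P'[3]: 0 ⊕ E ⊕ 0 = E.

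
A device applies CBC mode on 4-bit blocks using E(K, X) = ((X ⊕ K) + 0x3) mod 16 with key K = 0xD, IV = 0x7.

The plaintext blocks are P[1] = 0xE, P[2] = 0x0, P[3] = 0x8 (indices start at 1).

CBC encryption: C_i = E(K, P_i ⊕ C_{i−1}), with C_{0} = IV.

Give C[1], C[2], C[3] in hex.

C[1] = 0x7, C[2] = 0xD, C[3] = 0xB

C[1]: P[1] ⊕ 0x7 = 0x9; E(K, 0x9) = 0x7.
C[2]: P[2] ⊕ 0x7 = 0x7; E(K, 0x7) = 0xD.
C[3]: P[3] ⊕ 0xD = 0x5; E(K, 0x5) = 0xB.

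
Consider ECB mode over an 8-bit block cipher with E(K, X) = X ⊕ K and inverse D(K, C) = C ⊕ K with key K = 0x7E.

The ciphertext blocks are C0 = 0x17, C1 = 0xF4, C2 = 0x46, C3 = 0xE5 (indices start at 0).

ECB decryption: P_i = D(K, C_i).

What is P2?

P2: D(K, 0x46) = 0x38.

P2 = 0x38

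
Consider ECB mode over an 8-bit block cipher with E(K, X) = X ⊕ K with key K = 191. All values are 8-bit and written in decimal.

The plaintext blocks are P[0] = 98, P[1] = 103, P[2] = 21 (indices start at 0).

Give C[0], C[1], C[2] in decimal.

ECB encryption: C_i = E(K, P_i).
C[0]: E(K, 98) = 221.
C[1]: E(K, 103) = 216.
C[2]: E(K, 21) = 170.

C[0] = 221, C[1] = 216, C[2] = 170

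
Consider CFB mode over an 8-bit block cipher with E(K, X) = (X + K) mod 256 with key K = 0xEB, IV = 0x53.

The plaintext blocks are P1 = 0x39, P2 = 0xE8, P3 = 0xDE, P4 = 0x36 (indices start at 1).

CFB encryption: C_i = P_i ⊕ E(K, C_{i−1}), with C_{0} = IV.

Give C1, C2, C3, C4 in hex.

C1 = 0x07, C2 = 0x1A, C3 = 0xDB, C4 = 0xF0

C1: E(K, 0x53) = 0x3E; 0x39 ⊕ 0x3E = 0x07.
C2: E(K, 0x07) = 0xF2; 0xE8 ⊕ 0xF2 = 0x1A.
C3: E(K, 0x1A) = 0x05; 0xDE ⊕ 0x05 = 0xDB.
C4: E(K, 0xDB) = 0xC6; 0x36 ⊕ 0xC6 = 0xF0.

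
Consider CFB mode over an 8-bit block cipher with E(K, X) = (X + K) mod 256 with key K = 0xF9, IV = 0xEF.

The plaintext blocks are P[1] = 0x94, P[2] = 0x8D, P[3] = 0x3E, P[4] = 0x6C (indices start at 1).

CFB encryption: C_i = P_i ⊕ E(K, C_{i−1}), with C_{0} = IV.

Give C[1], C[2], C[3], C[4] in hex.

C[1] = 0x7C, C[2] = 0xF8, C[3] = 0xCF, C[4] = 0xA4

C[1]: E(K, 0xEF) = 0xE8; 0x94 ⊕ 0xE8 = 0x7C.
C[2]: E(K, 0x7C) = 0x75; 0x8D ⊕ 0x75 = 0xF8.
C[3]: E(K, 0xF8) = 0xF1; 0x3E ⊕ 0xF1 = 0xCF.
C[4]: E(K, 0xCF) = 0xC8; 0x6C ⊕ 0xC8 = 0xA4.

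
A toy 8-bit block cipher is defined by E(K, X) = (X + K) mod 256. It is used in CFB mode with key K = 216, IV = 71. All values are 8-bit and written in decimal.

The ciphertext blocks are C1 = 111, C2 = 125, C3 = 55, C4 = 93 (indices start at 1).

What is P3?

CFB decryption: P_i = C_i ⊕ E(K, C_{i−1}), with C_{0} = IV.
P3: E(K, 125) = 85; 55 ⊕ 85 = 98.

P3 = 98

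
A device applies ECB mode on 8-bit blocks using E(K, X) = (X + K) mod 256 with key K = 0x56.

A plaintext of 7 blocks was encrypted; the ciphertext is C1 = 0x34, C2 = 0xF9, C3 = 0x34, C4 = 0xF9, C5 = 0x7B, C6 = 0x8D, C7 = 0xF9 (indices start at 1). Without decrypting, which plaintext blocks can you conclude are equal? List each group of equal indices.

ECB encrypts each block independently with the same key, so equal ciphertext blocks imply equal plaintext blocks.
C1 = C3 = 0x34, so P1 = P3.
C2 = C4 = C7 = 0xF9, so P2 = P4 = P7.

P1 = P3; P2 = P4 = P7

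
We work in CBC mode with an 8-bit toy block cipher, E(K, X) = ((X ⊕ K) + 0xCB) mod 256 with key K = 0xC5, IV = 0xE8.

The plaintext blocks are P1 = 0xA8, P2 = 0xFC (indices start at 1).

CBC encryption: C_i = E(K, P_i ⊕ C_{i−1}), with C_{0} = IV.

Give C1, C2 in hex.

C1 = 0x50, C2 = 0x34

C1: P1 ⊕ 0xE8 = 0x40; E(K, 0x40) = 0x50.
C2: P2 ⊕ 0x50 = 0xAC; E(K, 0xAC) = 0x34.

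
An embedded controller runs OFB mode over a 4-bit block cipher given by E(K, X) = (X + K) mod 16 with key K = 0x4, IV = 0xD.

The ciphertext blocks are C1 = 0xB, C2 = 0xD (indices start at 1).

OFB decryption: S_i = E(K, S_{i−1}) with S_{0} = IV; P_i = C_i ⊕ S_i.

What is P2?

P2 = 0x8

P1: S = E(K, 0xD) = 0x1; 0xB ⊕ 0x1 = 0xA.
P2: S = E(K, 0x1) = 0x5; 0xD ⊕ 0x5 = 0x8.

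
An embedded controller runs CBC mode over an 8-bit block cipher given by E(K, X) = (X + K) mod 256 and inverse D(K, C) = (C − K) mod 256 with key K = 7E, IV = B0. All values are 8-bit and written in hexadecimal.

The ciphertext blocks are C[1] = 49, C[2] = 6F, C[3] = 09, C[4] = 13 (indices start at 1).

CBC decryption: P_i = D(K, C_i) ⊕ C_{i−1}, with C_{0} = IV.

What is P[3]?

P[3] = E4

P[3]: D(K, 09) = 8B; 8B ⊕ 6F = E4.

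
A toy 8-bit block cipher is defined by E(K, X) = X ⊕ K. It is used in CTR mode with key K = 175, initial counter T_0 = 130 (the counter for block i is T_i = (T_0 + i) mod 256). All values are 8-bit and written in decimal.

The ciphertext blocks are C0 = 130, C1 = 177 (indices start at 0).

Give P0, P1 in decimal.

CTR decryption: S_i = E(K, T_i) where T_i is the counter for block i; P_i = C_i ⊕ S_i.
P0: T = 130, S = E(K, T) = 45; 130 ⊕ 45 = 175.
P1: T = 131, S = E(K, T) = 44; 177 ⊕ 44 = 157.

P0 = 175, P1 = 157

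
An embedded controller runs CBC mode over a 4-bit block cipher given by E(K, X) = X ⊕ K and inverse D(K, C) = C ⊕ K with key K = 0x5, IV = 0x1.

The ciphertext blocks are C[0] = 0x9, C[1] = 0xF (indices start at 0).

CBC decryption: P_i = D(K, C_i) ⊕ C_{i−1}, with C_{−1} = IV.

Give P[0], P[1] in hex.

P[0]: D(K, 0x9) = 0xC; 0xC ⊕ 0x1 = 0xD.
P[1]: D(K, 0xF) = 0xA; 0xA ⊕ 0x9 = 0x3.

P[0] = 0xD, P[1] = 0x3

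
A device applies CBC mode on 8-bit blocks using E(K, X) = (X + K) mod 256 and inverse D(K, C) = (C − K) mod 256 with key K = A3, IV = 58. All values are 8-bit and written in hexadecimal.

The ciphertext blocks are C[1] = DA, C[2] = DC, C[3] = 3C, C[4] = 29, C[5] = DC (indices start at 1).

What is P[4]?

P[4] = BA

CBC decryption: P_i = D(K, C_i) ⊕ C_{i−1}, with C_{0} = IV.
P[4]: D(K, 29) = 86; 86 ⊕ 3C = BA.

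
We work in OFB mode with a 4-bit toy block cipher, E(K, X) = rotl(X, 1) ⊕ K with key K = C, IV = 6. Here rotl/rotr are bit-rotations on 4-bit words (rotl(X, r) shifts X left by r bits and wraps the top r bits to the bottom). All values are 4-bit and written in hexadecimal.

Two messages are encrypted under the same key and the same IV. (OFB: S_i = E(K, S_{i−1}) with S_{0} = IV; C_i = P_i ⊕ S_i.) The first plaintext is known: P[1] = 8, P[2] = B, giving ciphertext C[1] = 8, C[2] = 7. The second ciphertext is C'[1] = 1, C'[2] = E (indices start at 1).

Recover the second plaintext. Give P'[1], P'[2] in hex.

P'[1] = 1, P'[2] = 2

In OFB with a reused IV, both messages share the same keystream S_i, so C_i ⊕ C'_i = P_i ⊕ P'_i and thus P'_i = P_i ⊕ C_i ⊕ C'_i.
P'[1]: 8 ⊕ 8 ⊕ 1 = 1.
P'[2]: B ⊕ 7 ⊕ E = 2.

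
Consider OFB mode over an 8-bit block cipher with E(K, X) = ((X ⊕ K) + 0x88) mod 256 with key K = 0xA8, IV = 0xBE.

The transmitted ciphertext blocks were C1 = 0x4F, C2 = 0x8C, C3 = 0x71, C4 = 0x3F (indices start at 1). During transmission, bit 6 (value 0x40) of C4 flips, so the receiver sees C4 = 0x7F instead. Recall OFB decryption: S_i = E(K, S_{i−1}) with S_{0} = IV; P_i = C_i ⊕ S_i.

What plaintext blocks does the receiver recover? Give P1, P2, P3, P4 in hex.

P1 = 0xD1, P2 = 0x32, P3 = 0xEF, P4 = 0xC1

Only C4 changed, to 0x7F. In OFB, a change in C_i flips the same bit in P_i only; the keystream is unaffected. Decrypting the received ciphertext:
P1: S = E(K, 0xBE) = 0x9E; 0x4F ⊕ 0x9E = 0xD1.
P2: S = E(K, 0x9E) = 0xBE; 0x8C ⊕ 0xBE = 0x32.
P3: S = E(K, 0xBE) = 0x9E; 0x71 ⊕ 0x9E = 0xEF.
P4: S = E(K, 0x9E) = 0xBE; 0x7F ⊕ 0xBE = 0xC1.
Blocks that differ from the original plaintext: P4.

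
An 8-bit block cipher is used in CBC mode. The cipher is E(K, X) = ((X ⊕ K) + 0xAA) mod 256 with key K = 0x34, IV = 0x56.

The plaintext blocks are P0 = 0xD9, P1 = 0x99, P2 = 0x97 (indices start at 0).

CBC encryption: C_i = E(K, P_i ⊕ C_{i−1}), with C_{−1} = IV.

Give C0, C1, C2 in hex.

C0 = 0x65, C1 = 0x72, C2 = 0x7B

C0: P0 ⊕ 0x56 = 0x8F; E(K, 0x8F) = 0x65.
C1: P1 ⊕ 0x65 = 0xFC; E(K, 0xFC) = 0x72.
C2: P2 ⊕ 0x72 = 0xE5; E(K, 0xE5) = 0x7B.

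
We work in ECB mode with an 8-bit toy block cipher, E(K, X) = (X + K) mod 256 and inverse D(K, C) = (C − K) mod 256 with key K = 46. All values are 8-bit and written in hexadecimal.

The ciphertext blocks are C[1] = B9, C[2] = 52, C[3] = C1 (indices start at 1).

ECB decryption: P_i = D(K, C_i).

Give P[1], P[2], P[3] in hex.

P[1]: D(K, B9) = 73.
P[2]: D(K, 52) = 0C.
P[3]: D(K, C1) = 7B.

P[1] = 73, P[2] = 0C, P[3] = 7B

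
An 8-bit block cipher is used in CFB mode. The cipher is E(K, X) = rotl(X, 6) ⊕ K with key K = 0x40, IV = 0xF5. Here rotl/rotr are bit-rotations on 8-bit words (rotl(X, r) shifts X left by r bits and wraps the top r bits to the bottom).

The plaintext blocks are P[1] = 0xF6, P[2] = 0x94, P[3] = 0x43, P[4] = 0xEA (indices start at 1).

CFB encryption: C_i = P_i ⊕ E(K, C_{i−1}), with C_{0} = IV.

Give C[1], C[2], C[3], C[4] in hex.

C[1] = 0xCB, C[2] = 0x26, C[3] = 0x8A, C[4] = 0x08

C[1]: E(K, 0xF5) = 0x3D; 0xF6 ⊕ 0x3D = 0xCB.
C[2]: E(K, 0xCB) = 0xB2; 0x94 ⊕ 0xB2 = 0x26.
C[3]: E(K, 0x26) = 0xC9; 0x43 ⊕ 0xC9 = 0x8A.
C[4]: E(K, 0x8A) = 0xE2; 0xEA ⊕ 0xE2 = 0x08.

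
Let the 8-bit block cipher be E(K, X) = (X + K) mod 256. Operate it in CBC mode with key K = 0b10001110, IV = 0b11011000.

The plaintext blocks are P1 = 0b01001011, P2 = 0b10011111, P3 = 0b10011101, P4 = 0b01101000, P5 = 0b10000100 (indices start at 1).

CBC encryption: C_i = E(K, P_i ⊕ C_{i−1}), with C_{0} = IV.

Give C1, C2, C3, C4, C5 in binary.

C1 = 0b00100001, C2 = 0b01001100, C3 = 0b01011111, C4 = 0b11000101, C5 = 0b11001111

C1: P1 ⊕ 0b11011000 = 0b10010011; E(K, 0b10010011) = 0b00100001.
C2: P2 ⊕ 0b00100001 = 0b10111110; E(K, 0b10111110) = 0b01001100.
C3: P3 ⊕ 0b01001100 = 0b11010001; E(K, 0b11010001) = 0b01011111.
C4: P4 ⊕ 0b01011111 = 0b00110111; E(K, 0b00110111) = 0b11000101.
C5: P5 ⊕ 0b11000101 = 0b01000001; E(K, 0b01000001) = 0b11001111.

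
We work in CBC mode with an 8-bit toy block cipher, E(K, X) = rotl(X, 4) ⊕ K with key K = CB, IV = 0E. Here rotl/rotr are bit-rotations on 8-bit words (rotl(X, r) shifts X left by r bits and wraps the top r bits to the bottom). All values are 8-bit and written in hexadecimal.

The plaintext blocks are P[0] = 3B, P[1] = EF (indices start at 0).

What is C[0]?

C[0] = 98

CBC encryption: C_i = E(K, P_i ⊕ C_{i−1}), with C_{−1} = IV.
C[0]: P[0] ⊕ 0E = 35; E(K, 35) = 98.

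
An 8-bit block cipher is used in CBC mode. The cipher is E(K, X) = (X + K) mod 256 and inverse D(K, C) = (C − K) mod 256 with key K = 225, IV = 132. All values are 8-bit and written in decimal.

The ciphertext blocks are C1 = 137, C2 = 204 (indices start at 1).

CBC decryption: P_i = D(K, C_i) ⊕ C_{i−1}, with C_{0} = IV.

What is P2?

P2 = 98

P2: D(K, 204) = 235; 235 ⊕ 137 = 98.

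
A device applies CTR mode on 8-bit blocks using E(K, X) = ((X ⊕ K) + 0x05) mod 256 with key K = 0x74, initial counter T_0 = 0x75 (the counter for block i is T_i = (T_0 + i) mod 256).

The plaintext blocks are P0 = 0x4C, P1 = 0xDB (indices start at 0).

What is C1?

CTR encryption: S_i = E(K, T_i) where T_i is the counter for block i; C_i = P_i ⊕ S_i.
C0: T = 0x75, S = E(K, T) = 0x06; 0x4C ⊕ 0x06 = 0x4A.
C1: T = 0x76, S = E(K, T) = 0x07; 0xDB ⊕ 0x07 = 0xDC.

C1 = 0xDC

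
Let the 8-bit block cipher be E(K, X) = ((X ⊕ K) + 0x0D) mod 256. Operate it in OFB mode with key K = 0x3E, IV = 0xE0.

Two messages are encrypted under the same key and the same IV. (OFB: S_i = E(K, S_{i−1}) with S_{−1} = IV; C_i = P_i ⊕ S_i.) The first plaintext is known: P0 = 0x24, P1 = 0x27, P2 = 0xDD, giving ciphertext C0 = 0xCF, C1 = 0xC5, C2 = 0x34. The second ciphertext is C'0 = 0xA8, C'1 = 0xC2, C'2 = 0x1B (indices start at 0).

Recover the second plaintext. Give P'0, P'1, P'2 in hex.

In OFB with a reused IV, both messages share the same keystream S_i, so C_i ⊕ C'_i = P_i ⊕ P'_i and thus P'_i = P_i ⊕ C_i ⊕ C'_i.
P'0: 0x24 ⊕ 0xCF ⊕ 0xA8 = 0x43.
P'1: 0x27 ⊕ 0xC5 ⊕ 0xC2 = 0x20.
P'2: 0xDD ⊕ 0x34 ⊕ 0x1B = 0xF2.

P'0 = 0x43, P'1 = 0x20, P'2 = 0xF2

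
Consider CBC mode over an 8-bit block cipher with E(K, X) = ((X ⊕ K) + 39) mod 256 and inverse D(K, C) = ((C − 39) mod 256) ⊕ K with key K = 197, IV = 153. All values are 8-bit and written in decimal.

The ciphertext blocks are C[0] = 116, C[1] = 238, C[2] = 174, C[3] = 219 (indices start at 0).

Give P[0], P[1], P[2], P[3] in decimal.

CBC decryption: P_i = D(K, C_i) ⊕ C_{i−1}, with C_{−1} = IV.
P[0]: D(K, 116) = 136; 136 ⊕ 153 = 17.
P[1]: D(K, 238) = 2; 2 ⊕ 116 = 118.
P[2]: D(K, 174) = 66; 66 ⊕ 238 = 172.
P[3]: D(K, 219) = 113; 113 ⊕ 174 = 223.

P[0] = 17, P[1] = 118, P[2] = 172, P[3] = 223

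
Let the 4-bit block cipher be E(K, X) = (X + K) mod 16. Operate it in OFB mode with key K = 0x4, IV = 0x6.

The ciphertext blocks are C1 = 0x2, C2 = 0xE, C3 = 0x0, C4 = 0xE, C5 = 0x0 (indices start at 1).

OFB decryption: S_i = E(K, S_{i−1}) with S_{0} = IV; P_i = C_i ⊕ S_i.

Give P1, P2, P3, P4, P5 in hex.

P1: S = E(K, 0x6) = 0xA; 0x2 ⊕ 0xA = 0x8.
P2: S = E(K, 0xA) = 0xE; 0xE ⊕ 0xE = 0x0.
P3: S = E(K, 0xE) = 0x2; 0x0 ⊕ 0x2 = 0x2.
P4: S = E(K, 0x2) = 0x6; 0xE ⊕ 0x6 = 0x8.
P5: S = E(K, 0x6) = 0xA; 0x0 ⊕ 0xA = 0xA.

P1 = 0x8, P2 = 0x0, P3 = 0x2, P4 = 0x8, P5 = 0xA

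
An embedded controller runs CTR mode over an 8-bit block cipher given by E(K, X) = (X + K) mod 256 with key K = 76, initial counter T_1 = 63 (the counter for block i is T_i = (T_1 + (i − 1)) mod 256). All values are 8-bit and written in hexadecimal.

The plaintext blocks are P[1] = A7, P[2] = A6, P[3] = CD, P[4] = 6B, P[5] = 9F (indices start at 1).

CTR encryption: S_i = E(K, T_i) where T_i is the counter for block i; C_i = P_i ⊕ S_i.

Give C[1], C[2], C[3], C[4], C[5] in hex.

C[1] = 7E, C[2] = 7C, C[3] = 16, C[4] = B7, C[5] = 42

C[1]: T = 63, S = E(K, T) = D9; A7 ⊕ D9 = 7E.
C[2]: T = 64, S = E(K, T) = DA; A6 ⊕ DA = 7C.
C[3]: T = 65, S = E(K, T) = DB; CD ⊕ DB = 16.
C[4]: T = 66, S = E(K, T) = DC; 6B ⊕ DC = B7.
C[5]: T = 67, S = E(K, T) = DD; 9F ⊕ DD = 42.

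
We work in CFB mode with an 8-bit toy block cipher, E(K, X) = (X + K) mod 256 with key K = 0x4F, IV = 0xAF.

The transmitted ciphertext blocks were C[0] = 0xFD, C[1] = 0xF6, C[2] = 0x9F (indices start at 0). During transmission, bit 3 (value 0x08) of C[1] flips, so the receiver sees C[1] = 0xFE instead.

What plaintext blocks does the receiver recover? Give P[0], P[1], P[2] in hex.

P[0] = 0x03, P[1] = 0xB2, P[2] = 0xD2

CFB decryption: P_i = C_i ⊕ E(K, C_{i−1}), with C_{−1} = IV.
Only C[1] changed, to 0xFE. In CFB, a change in C_i flips the same bit in P_i and garbles P_{i+1}. Decrypting the received ciphertext:
P[0]: E(K, 0xAF) = 0xFE; 0xFD ⊕ 0xFE = 0x03.
P[1]: E(K, 0xFD) = 0x4C; 0xFE ⊕ 0x4C = 0xB2.
P[2]: E(K, 0xFE) = 0x4D; 0x9F ⊕ 0x4D = 0xD2.
Blocks that differ from the original plaintext: P[1], P[2].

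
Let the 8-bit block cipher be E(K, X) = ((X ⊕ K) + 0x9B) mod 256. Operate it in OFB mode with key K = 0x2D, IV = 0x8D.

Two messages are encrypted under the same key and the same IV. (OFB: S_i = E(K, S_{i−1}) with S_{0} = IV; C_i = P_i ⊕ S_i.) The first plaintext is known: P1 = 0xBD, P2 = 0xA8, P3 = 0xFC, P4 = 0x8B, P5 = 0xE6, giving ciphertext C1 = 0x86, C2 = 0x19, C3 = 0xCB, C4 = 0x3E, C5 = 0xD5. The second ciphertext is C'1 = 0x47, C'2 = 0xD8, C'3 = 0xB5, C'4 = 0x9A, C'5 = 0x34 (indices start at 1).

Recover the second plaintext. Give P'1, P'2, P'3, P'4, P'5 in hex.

In OFB with a reused IV, both messages share the same keystream S_i, so C_i ⊕ C'_i = P_i ⊕ P'_i and thus P'_i = P_i ⊕ C_i ⊕ C'_i.
P'1: 0xBD ⊕ 0x86 ⊕ 0x47 = 0x7C.
P'2: 0xA8 ⊕ 0x19 ⊕ 0xD8 = 0x69.
P'3: 0xFC ⊕ 0xCB ⊕ 0xB5 = 0x82.
P'4: 0x8B ⊕ 0x3E ⊕ 0x9A = 0x2F.
P'5: 0xE6 ⊕ 0xD5 ⊕ 0x34 = 0x07.

P'1 = 0x7C, P'2 = 0x69, P'3 = 0x82, P'4 = 0x2F, P'5 = 0x07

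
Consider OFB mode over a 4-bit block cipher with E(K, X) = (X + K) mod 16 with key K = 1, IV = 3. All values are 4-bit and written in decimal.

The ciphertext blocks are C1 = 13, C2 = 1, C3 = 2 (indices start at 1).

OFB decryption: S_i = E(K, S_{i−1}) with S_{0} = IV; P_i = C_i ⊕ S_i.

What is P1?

P1 = 9

P1: S = E(K, 3) = 4; 13 ⊕ 4 = 9.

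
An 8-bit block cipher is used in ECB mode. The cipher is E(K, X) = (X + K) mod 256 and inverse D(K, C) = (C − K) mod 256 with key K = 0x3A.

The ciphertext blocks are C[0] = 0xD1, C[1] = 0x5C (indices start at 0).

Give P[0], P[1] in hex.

ECB decryption: P_i = D(K, C_i).
P[0]: D(K, 0xD1) = 0x97.
P[1]: D(K, 0x5C) = 0x22.

P[0] = 0x97, P[1] = 0x22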